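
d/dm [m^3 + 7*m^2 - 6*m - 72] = 3*m^2 + 14*m - 6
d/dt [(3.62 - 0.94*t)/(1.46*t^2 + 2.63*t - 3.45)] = (1.3724*t^2 - 10.5704*t - 6.2776)/(2.1316*t^4 + 7.6796*t^3 - 3.1571*t^2 - 18.147*t + 11.9025)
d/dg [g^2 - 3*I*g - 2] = 2*g - 3*I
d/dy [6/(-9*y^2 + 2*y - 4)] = 12*(9*y - 1)/(9*y^2 - 2*y + 4)^2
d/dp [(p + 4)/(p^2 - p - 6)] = (p^2 - p - (p + 4)*(2*p - 1) - 6)/(-p^2 + p + 6)^2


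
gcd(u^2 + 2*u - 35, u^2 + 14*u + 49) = u + 7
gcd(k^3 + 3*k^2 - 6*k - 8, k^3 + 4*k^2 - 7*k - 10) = k^2 - k - 2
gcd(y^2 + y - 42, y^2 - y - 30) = y - 6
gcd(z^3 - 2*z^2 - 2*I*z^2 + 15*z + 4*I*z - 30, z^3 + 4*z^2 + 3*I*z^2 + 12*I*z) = z + 3*I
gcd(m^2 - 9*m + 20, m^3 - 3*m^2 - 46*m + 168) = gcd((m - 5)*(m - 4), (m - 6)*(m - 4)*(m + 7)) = m - 4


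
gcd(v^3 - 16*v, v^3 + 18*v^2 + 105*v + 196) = v + 4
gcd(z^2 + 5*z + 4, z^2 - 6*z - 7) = z + 1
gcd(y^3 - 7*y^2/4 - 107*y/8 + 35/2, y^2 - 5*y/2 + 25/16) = y - 5/4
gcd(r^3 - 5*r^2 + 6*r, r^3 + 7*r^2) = r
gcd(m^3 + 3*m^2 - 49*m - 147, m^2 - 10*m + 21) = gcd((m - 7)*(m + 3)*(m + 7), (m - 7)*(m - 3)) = m - 7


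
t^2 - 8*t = t*(t - 8)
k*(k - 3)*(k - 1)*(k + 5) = k^4 + k^3 - 17*k^2 + 15*k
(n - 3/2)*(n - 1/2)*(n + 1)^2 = n^4 - 9*n^2/4 - n/2 + 3/4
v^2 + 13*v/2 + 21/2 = (v + 3)*(v + 7/2)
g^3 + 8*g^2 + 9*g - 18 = (g - 1)*(g + 3)*(g + 6)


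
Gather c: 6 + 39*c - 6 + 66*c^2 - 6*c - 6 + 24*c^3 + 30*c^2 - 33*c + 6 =24*c^3 + 96*c^2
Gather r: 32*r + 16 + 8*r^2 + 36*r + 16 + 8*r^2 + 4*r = 16*r^2 + 72*r + 32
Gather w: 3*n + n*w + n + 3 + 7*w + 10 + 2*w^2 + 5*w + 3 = 4*n + 2*w^2 + w*(n + 12) + 16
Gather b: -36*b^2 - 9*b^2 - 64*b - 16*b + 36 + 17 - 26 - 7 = -45*b^2 - 80*b + 20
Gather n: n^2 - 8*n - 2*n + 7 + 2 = n^2 - 10*n + 9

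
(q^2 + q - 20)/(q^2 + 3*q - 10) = (q - 4)/(q - 2)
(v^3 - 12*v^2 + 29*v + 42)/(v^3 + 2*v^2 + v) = (v^2 - 13*v + 42)/(v*(v + 1))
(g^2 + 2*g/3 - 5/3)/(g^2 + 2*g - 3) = (g + 5/3)/(g + 3)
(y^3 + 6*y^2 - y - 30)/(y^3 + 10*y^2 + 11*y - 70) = (y + 3)/(y + 7)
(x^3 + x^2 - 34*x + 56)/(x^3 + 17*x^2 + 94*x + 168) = (x^2 - 6*x + 8)/(x^2 + 10*x + 24)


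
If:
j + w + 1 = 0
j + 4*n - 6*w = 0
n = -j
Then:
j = -2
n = 2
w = 1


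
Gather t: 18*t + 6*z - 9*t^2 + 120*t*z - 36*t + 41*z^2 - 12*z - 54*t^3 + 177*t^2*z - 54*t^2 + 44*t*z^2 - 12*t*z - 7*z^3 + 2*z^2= -54*t^3 + t^2*(177*z - 63) + t*(44*z^2 + 108*z - 18) - 7*z^3 + 43*z^2 - 6*z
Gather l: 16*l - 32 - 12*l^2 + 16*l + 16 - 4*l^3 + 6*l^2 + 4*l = -4*l^3 - 6*l^2 + 36*l - 16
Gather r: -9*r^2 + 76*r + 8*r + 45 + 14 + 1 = -9*r^2 + 84*r + 60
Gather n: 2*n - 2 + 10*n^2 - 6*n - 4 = 10*n^2 - 4*n - 6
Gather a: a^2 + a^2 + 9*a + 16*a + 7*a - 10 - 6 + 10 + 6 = 2*a^2 + 32*a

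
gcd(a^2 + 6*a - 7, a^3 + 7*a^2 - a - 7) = a^2 + 6*a - 7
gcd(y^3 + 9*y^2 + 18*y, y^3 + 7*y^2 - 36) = y^2 + 9*y + 18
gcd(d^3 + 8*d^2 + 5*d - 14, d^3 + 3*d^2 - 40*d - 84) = d^2 + 9*d + 14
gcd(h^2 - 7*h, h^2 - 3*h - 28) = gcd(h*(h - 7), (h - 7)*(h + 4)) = h - 7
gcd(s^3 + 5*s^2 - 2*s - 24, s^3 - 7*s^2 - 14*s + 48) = s^2 + s - 6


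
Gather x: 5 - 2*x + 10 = 15 - 2*x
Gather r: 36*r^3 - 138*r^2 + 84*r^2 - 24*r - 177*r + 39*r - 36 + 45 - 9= 36*r^3 - 54*r^2 - 162*r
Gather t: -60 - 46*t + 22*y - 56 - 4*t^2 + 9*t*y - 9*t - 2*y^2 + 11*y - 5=-4*t^2 + t*(9*y - 55) - 2*y^2 + 33*y - 121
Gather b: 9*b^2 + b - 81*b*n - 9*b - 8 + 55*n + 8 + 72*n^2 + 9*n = 9*b^2 + b*(-81*n - 8) + 72*n^2 + 64*n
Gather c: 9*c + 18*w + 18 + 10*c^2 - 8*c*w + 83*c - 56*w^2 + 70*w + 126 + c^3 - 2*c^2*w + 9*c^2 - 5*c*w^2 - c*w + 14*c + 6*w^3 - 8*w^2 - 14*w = c^3 + c^2*(19 - 2*w) + c*(-5*w^2 - 9*w + 106) + 6*w^3 - 64*w^2 + 74*w + 144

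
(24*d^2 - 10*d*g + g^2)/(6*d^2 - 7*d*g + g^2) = (4*d - g)/(d - g)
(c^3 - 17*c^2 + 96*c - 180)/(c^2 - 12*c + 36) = c - 5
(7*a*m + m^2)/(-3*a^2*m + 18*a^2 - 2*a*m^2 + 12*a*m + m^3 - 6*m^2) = m*(-7*a - m)/(3*a^2*m - 18*a^2 + 2*a*m^2 - 12*a*m - m^3 + 6*m^2)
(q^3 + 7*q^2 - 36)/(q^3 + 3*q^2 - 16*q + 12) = (q + 3)/(q - 1)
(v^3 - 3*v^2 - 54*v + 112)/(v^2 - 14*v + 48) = (v^2 + 5*v - 14)/(v - 6)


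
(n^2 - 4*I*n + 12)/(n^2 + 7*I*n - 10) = (n - 6*I)/(n + 5*I)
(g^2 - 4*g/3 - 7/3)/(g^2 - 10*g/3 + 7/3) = (g + 1)/(g - 1)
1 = 1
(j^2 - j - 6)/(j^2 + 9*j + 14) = (j - 3)/(j + 7)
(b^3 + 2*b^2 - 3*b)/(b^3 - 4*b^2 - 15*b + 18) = b/(b - 6)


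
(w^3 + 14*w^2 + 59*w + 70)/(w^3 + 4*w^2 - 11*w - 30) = (w + 7)/(w - 3)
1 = 1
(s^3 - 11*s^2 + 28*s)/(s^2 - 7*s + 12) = s*(s - 7)/(s - 3)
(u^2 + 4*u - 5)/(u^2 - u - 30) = (u - 1)/(u - 6)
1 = 1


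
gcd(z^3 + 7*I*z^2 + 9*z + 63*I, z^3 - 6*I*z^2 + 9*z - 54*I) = z^2 + 9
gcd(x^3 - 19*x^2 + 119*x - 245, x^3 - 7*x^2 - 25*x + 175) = x^2 - 12*x + 35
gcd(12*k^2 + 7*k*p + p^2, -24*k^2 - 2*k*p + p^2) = 4*k + p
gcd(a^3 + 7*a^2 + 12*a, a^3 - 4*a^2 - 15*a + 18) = a + 3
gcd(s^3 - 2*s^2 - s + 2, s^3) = 1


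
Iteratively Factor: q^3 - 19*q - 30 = (q + 3)*(q^2 - 3*q - 10) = (q - 5)*(q + 3)*(q + 2)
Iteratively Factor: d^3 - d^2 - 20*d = (d - 5)*(d^2 + 4*d) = (d - 5)*(d + 4)*(d)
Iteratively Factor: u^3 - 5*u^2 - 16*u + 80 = (u - 4)*(u^2 - u - 20) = (u - 5)*(u - 4)*(u + 4)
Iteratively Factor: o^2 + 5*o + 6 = (o + 3)*(o + 2)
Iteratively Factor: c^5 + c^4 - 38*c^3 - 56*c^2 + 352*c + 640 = (c + 4)*(c^4 - 3*c^3 - 26*c^2 + 48*c + 160) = (c + 4)^2*(c^3 - 7*c^2 + 2*c + 40) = (c + 2)*(c + 4)^2*(c^2 - 9*c + 20) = (c - 5)*(c + 2)*(c + 4)^2*(c - 4)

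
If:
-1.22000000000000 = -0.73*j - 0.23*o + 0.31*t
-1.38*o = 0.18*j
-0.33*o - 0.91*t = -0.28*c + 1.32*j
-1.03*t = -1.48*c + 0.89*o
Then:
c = -1.30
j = 0.97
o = -0.13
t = -1.75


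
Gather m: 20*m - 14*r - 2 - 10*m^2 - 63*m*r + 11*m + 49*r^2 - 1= -10*m^2 + m*(31 - 63*r) + 49*r^2 - 14*r - 3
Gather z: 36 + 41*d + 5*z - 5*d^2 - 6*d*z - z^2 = -5*d^2 + 41*d - z^2 + z*(5 - 6*d) + 36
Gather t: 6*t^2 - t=6*t^2 - t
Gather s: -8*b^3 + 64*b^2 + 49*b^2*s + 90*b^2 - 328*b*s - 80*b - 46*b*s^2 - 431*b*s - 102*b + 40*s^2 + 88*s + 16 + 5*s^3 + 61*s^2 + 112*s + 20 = -8*b^3 + 154*b^2 - 182*b + 5*s^3 + s^2*(101 - 46*b) + s*(49*b^2 - 759*b + 200) + 36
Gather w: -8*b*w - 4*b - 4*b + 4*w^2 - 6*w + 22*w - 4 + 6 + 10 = -8*b + 4*w^2 + w*(16 - 8*b) + 12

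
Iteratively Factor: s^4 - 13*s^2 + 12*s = (s - 3)*(s^3 + 3*s^2 - 4*s) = (s - 3)*(s + 4)*(s^2 - s) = (s - 3)*(s - 1)*(s + 4)*(s)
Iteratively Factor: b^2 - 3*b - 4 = (b - 4)*(b + 1)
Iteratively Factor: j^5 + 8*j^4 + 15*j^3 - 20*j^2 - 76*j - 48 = (j + 3)*(j^4 + 5*j^3 - 20*j - 16) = (j + 1)*(j + 3)*(j^3 + 4*j^2 - 4*j - 16) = (j + 1)*(j + 3)*(j + 4)*(j^2 - 4) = (j - 2)*(j + 1)*(j + 3)*(j + 4)*(j + 2)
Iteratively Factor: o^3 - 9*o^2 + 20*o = (o - 5)*(o^2 - 4*o) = (o - 5)*(o - 4)*(o)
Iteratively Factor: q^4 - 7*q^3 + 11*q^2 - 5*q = (q - 1)*(q^3 - 6*q^2 + 5*q) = q*(q - 1)*(q^2 - 6*q + 5) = q*(q - 1)^2*(q - 5)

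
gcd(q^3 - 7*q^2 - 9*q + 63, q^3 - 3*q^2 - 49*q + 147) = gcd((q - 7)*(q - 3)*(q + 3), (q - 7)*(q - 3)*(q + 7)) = q^2 - 10*q + 21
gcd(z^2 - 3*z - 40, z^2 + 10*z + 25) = z + 5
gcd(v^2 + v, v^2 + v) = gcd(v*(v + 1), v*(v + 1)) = v^2 + v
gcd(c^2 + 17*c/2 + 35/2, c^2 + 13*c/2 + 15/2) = c + 5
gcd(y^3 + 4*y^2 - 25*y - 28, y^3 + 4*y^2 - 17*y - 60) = y - 4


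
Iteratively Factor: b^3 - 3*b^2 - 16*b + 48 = (b - 3)*(b^2 - 16) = (b - 3)*(b + 4)*(b - 4)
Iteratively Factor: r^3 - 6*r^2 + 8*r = (r - 4)*(r^2 - 2*r) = (r - 4)*(r - 2)*(r)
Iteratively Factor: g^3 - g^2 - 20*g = (g + 4)*(g^2 - 5*g) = g*(g + 4)*(g - 5)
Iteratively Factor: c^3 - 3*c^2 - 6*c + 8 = (c - 4)*(c^2 + c - 2) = (c - 4)*(c + 2)*(c - 1)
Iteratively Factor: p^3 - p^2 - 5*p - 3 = (p + 1)*(p^2 - 2*p - 3) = (p + 1)^2*(p - 3)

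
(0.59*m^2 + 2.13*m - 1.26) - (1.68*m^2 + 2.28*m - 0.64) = -1.09*m^2 - 0.15*m - 0.62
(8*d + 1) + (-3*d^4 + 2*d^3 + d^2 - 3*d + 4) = -3*d^4 + 2*d^3 + d^2 + 5*d + 5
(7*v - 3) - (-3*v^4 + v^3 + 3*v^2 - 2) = 3*v^4 - v^3 - 3*v^2 + 7*v - 1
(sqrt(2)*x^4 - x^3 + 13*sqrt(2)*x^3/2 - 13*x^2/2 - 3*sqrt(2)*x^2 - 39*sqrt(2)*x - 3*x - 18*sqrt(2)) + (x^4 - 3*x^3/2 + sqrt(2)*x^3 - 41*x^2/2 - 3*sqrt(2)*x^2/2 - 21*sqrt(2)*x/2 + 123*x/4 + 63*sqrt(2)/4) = x^4 + sqrt(2)*x^4 - 5*x^3/2 + 15*sqrt(2)*x^3/2 - 27*x^2 - 9*sqrt(2)*x^2/2 - 99*sqrt(2)*x/2 + 111*x/4 - 9*sqrt(2)/4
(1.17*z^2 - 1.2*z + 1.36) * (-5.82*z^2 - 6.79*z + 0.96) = -6.8094*z^4 - 0.960299999999999*z^3 + 1.356*z^2 - 10.3864*z + 1.3056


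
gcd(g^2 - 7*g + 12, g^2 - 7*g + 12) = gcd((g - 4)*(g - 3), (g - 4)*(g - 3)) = g^2 - 7*g + 12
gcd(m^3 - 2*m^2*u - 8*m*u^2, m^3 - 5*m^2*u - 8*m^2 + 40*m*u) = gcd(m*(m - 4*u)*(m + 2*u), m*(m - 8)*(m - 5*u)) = m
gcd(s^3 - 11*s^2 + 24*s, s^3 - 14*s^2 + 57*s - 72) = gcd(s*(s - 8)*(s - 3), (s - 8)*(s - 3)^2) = s^2 - 11*s + 24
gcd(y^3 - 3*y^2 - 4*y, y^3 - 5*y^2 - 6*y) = y^2 + y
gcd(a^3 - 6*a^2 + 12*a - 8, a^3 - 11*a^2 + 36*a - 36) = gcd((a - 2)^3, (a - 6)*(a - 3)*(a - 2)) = a - 2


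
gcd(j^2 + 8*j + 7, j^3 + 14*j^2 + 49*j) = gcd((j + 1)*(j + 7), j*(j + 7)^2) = j + 7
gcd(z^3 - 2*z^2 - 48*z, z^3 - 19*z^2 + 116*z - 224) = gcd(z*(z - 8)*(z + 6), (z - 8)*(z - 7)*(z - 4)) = z - 8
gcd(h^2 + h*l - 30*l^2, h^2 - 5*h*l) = h - 5*l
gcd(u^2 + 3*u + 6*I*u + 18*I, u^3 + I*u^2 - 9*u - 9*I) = u + 3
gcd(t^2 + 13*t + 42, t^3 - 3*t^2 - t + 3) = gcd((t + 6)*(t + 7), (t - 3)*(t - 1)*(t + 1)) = 1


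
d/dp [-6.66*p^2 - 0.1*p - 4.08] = -13.32*p - 0.1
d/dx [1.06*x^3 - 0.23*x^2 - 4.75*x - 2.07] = 3.18*x^2 - 0.46*x - 4.75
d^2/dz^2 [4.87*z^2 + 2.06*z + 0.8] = 9.74000000000000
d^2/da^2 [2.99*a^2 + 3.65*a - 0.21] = 5.98000000000000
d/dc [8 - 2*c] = -2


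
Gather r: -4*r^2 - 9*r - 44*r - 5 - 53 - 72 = -4*r^2 - 53*r - 130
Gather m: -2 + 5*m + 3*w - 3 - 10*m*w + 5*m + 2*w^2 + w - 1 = m*(10 - 10*w) + 2*w^2 + 4*w - 6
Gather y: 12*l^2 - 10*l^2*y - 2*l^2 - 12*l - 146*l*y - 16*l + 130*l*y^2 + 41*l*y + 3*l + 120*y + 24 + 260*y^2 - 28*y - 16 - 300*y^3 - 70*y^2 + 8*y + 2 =10*l^2 - 25*l - 300*y^3 + y^2*(130*l + 190) + y*(-10*l^2 - 105*l + 100) + 10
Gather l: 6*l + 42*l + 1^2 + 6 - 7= 48*l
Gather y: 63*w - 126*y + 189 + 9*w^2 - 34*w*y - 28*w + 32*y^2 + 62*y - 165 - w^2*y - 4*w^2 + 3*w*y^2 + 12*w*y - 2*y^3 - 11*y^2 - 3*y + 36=5*w^2 + 35*w - 2*y^3 + y^2*(3*w + 21) + y*(-w^2 - 22*w - 67) + 60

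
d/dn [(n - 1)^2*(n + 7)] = (n - 1)*(3*n + 13)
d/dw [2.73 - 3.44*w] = -3.44000000000000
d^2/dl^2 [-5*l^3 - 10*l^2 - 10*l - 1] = -30*l - 20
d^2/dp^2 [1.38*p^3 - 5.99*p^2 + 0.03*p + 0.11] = 8.28*p - 11.98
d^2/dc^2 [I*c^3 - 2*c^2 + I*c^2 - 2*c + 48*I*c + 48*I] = 6*I*c - 4 + 2*I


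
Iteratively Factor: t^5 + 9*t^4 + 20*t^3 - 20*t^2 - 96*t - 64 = (t + 4)*(t^4 + 5*t^3 - 20*t - 16) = (t + 4)^2*(t^3 + t^2 - 4*t - 4) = (t - 2)*(t + 4)^2*(t^2 + 3*t + 2) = (t - 2)*(t + 2)*(t + 4)^2*(t + 1)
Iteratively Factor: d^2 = (d)*(d)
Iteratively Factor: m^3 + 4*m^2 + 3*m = (m)*(m^2 + 4*m + 3) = m*(m + 3)*(m + 1)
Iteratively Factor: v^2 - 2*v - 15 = (v - 5)*(v + 3)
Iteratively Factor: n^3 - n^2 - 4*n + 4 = (n - 1)*(n^2 - 4) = (n - 1)*(n + 2)*(n - 2)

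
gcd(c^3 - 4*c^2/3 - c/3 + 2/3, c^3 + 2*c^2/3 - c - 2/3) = c^2 - c/3 - 2/3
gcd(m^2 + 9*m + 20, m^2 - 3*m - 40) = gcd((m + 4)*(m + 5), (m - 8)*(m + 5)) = m + 5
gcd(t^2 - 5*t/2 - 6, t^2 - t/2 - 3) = t + 3/2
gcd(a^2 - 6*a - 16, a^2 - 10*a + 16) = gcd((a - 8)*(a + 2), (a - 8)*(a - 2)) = a - 8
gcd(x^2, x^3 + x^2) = x^2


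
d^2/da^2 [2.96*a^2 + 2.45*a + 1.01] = 5.92000000000000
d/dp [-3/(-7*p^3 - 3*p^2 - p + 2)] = 3*(-21*p^2 - 6*p - 1)/(7*p^3 + 3*p^2 + p - 2)^2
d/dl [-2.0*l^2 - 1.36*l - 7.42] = -4.0*l - 1.36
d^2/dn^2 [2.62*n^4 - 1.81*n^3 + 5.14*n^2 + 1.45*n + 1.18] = 31.44*n^2 - 10.86*n + 10.28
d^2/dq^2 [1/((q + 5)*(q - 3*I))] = 2*((q + 5)^2 + (q + 5)*(q - 3*I) + (q - 3*I)^2)/((q + 5)^3*(q - 3*I)^3)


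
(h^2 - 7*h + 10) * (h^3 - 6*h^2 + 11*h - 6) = h^5 - 13*h^4 + 63*h^3 - 143*h^2 + 152*h - 60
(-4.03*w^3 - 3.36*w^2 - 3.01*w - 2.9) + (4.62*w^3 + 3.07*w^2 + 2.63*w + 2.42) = 0.59*w^3 - 0.29*w^2 - 0.38*w - 0.48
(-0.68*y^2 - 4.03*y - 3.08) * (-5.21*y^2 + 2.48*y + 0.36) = 3.5428*y^4 + 19.3099*y^3 + 5.8076*y^2 - 9.0892*y - 1.1088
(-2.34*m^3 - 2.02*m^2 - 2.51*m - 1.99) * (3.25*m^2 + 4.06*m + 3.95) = -7.605*m^5 - 16.0654*m^4 - 25.6017*m^3 - 24.6371*m^2 - 17.9939*m - 7.8605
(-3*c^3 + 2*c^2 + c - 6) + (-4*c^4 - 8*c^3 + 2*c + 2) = -4*c^4 - 11*c^3 + 2*c^2 + 3*c - 4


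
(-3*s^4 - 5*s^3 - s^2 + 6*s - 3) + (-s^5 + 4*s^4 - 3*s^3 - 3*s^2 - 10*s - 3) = -s^5 + s^4 - 8*s^3 - 4*s^2 - 4*s - 6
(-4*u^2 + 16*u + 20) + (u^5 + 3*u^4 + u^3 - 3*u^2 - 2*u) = u^5 + 3*u^4 + u^3 - 7*u^2 + 14*u + 20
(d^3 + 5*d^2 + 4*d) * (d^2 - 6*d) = d^5 - d^4 - 26*d^3 - 24*d^2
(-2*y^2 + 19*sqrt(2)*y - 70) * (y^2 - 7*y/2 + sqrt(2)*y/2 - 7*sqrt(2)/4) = -2*y^4 + 7*y^3 + 18*sqrt(2)*y^3 - 63*sqrt(2)*y^2 - 51*y^2 - 35*sqrt(2)*y + 357*y/2 + 245*sqrt(2)/2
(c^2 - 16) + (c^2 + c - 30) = 2*c^2 + c - 46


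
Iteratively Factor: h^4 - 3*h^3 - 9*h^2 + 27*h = (h)*(h^3 - 3*h^2 - 9*h + 27) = h*(h + 3)*(h^2 - 6*h + 9) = h*(h - 3)*(h + 3)*(h - 3)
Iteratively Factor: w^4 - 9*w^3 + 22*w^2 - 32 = (w - 4)*(w^3 - 5*w^2 + 2*w + 8) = (w - 4)*(w + 1)*(w^2 - 6*w + 8) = (w - 4)*(w - 2)*(w + 1)*(w - 4)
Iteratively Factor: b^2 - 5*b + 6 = (b - 2)*(b - 3)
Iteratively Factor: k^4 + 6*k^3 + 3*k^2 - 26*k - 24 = (k - 2)*(k^3 + 8*k^2 + 19*k + 12) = (k - 2)*(k + 4)*(k^2 + 4*k + 3) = (k - 2)*(k + 3)*(k + 4)*(k + 1)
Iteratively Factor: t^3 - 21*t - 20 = (t + 1)*(t^2 - t - 20) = (t - 5)*(t + 1)*(t + 4)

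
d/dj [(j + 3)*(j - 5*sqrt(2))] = 2*j - 5*sqrt(2) + 3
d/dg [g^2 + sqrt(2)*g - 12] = 2*g + sqrt(2)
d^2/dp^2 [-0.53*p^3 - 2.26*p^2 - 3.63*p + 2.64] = -3.18*p - 4.52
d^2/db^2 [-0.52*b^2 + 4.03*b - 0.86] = -1.04000000000000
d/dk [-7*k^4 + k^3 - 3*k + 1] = -28*k^3 + 3*k^2 - 3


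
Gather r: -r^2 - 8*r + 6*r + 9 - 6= -r^2 - 2*r + 3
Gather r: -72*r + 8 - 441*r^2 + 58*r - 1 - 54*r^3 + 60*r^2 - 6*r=-54*r^3 - 381*r^2 - 20*r + 7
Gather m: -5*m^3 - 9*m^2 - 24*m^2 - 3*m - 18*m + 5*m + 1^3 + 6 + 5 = -5*m^3 - 33*m^2 - 16*m + 12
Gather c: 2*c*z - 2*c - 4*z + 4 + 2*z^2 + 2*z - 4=c*(2*z - 2) + 2*z^2 - 2*z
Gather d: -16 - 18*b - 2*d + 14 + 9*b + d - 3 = -9*b - d - 5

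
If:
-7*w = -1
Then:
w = 1/7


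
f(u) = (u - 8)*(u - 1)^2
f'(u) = (u - 8)*(2*u - 2) + (u - 1)^2 = (u - 1)*(3*u - 17)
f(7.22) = -30.18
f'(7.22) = 28.99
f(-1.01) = -36.40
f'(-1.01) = 40.26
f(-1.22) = -45.44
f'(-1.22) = 45.87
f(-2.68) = -144.63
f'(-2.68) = 92.15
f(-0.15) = -10.78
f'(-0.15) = 20.07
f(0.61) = -1.12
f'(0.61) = 5.92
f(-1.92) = -84.58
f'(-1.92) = 66.46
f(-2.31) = -112.96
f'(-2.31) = 79.21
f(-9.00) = -1700.00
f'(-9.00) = 440.00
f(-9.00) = -1700.00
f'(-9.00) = 440.00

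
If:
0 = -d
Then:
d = 0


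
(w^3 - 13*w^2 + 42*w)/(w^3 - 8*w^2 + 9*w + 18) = w*(w - 7)/(w^2 - 2*w - 3)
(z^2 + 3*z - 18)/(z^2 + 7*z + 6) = (z - 3)/(z + 1)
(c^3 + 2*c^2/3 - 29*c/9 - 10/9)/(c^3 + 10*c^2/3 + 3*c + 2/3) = (c - 5/3)/(c + 1)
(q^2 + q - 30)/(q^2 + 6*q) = (q - 5)/q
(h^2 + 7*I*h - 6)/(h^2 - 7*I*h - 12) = (-h^2 - 7*I*h + 6)/(-h^2 + 7*I*h + 12)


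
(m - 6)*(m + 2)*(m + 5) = m^3 + m^2 - 32*m - 60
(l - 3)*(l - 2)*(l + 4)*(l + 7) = l^4 + 6*l^3 - 21*l^2 - 74*l + 168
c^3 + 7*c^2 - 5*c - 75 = (c - 3)*(c + 5)^2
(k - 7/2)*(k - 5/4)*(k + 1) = k^3 - 15*k^2/4 - 3*k/8 + 35/8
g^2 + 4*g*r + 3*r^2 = (g + r)*(g + 3*r)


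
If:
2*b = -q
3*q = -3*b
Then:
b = 0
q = 0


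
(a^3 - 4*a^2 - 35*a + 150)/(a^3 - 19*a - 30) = (a^2 + a - 30)/(a^2 + 5*a + 6)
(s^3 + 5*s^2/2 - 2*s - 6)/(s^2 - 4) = (s^2 + s/2 - 3)/(s - 2)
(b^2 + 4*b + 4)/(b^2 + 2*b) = (b + 2)/b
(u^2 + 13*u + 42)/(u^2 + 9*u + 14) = (u + 6)/(u + 2)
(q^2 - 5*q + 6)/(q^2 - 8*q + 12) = (q - 3)/(q - 6)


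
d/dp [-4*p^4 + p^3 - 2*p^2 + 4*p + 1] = -16*p^3 + 3*p^2 - 4*p + 4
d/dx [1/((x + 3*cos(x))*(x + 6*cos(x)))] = (9*x*sin(x) - 2*x + 18*sin(2*x) - 9*cos(x))/((x + 3*cos(x))^2*(x + 6*cos(x))^2)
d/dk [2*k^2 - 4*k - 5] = 4*k - 4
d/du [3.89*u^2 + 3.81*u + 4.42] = 7.78*u + 3.81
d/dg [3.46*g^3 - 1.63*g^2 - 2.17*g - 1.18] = 10.38*g^2 - 3.26*g - 2.17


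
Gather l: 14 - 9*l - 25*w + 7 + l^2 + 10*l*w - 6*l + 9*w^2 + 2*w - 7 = l^2 + l*(10*w - 15) + 9*w^2 - 23*w + 14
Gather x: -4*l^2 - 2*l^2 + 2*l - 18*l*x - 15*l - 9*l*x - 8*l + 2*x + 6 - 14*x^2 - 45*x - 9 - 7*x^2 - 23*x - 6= -6*l^2 - 21*l - 21*x^2 + x*(-27*l - 66) - 9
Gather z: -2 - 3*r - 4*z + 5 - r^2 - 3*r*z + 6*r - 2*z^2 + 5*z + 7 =-r^2 + 3*r - 2*z^2 + z*(1 - 3*r) + 10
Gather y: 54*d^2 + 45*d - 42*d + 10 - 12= 54*d^2 + 3*d - 2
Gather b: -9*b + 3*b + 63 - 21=42 - 6*b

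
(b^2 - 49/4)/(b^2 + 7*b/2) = (b - 7/2)/b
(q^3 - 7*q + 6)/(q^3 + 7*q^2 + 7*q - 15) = (q - 2)/(q + 5)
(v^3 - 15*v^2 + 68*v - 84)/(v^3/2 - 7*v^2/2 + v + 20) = 2*(v^3 - 15*v^2 + 68*v - 84)/(v^3 - 7*v^2 + 2*v + 40)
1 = 1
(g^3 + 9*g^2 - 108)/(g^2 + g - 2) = (g^3 + 9*g^2 - 108)/(g^2 + g - 2)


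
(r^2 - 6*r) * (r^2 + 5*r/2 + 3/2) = r^4 - 7*r^3/2 - 27*r^2/2 - 9*r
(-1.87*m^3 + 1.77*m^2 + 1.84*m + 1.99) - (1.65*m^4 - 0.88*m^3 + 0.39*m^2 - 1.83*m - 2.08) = -1.65*m^4 - 0.99*m^3 + 1.38*m^2 + 3.67*m + 4.07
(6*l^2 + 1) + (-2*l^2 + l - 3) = 4*l^2 + l - 2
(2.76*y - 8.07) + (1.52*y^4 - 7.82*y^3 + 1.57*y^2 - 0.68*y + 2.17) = 1.52*y^4 - 7.82*y^3 + 1.57*y^2 + 2.08*y - 5.9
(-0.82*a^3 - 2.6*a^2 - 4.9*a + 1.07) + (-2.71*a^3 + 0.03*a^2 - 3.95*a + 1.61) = -3.53*a^3 - 2.57*a^2 - 8.85*a + 2.68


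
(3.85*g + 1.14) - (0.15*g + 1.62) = 3.7*g - 0.48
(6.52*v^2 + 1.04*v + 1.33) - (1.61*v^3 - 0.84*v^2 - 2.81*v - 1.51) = -1.61*v^3 + 7.36*v^2 + 3.85*v + 2.84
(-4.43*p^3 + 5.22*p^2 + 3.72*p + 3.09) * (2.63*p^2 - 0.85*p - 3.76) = -11.6509*p^5 + 17.4941*p^4 + 22.0034*p^3 - 14.6625*p^2 - 16.6137*p - 11.6184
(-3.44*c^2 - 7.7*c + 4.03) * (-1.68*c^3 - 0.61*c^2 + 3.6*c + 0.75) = 5.7792*c^5 + 15.0344*c^4 - 14.4574*c^3 - 32.7583*c^2 + 8.733*c + 3.0225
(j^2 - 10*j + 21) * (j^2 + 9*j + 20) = j^4 - j^3 - 49*j^2 - 11*j + 420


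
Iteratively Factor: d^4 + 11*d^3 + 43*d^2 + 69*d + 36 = (d + 3)*(d^3 + 8*d^2 + 19*d + 12) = (d + 3)*(d + 4)*(d^2 + 4*d + 3) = (d + 1)*(d + 3)*(d + 4)*(d + 3)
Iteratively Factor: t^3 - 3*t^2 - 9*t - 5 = (t + 1)*(t^2 - 4*t - 5) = (t - 5)*(t + 1)*(t + 1)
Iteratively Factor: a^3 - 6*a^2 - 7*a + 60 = (a - 5)*(a^2 - a - 12) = (a - 5)*(a - 4)*(a + 3)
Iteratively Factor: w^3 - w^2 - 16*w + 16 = (w + 4)*(w^2 - 5*w + 4) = (w - 1)*(w + 4)*(w - 4)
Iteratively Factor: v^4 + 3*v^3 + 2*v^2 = (v)*(v^3 + 3*v^2 + 2*v) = v*(v + 1)*(v^2 + 2*v) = v*(v + 1)*(v + 2)*(v)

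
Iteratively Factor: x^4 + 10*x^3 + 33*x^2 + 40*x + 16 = (x + 1)*(x^3 + 9*x^2 + 24*x + 16) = (x + 1)^2*(x^2 + 8*x + 16) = (x + 1)^2*(x + 4)*(x + 4)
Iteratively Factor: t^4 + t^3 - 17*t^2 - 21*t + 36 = (t + 3)*(t^3 - 2*t^2 - 11*t + 12) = (t - 1)*(t + 3)*(t^2 - t - 12) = (t - 1)*(t + 3)^2*(t - 4)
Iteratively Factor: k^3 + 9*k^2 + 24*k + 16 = (k + 4)*(k^2 + 5*k + 4) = (k + 4)^2*(k + 1)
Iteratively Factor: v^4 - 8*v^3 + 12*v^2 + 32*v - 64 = (v - 4)*(v^3 - 4*v^2 - 4*v + 16) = (v - 4)*(v - 2)*(v^2 - 2*v - 8) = (v - 4)*(v - 2)*(v + 2)*(v - 4)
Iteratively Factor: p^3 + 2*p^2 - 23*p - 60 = (p + 3)*(p^2 - p - 20) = (p - 5)*(p + 3)*(p + 4)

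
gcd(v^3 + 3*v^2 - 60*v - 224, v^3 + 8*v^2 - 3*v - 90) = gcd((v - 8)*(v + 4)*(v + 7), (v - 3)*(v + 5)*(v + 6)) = 1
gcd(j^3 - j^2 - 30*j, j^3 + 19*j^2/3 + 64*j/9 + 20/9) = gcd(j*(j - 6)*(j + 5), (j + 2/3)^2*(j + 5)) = j + 5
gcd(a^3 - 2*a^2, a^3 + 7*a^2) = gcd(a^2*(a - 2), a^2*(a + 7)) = a^2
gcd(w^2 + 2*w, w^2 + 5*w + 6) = w + 2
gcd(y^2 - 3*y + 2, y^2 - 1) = y - 1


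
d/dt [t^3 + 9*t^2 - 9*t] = 3*t^2 + 18*t - 9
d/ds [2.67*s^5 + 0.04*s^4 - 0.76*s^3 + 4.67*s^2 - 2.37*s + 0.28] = 13.35*s^4 + 0.16*s^3 - 2.28*s^2 + 9.34*s - 2.37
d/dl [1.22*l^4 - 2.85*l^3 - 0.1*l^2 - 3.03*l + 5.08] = 4.88*l^3 - 8.55*l^2 - 0.2*l - 3.03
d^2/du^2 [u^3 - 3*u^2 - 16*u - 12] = 6*u - 6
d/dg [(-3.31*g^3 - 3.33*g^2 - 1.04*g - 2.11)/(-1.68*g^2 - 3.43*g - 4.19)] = (5.5608*g^4 + 22.7066*g^3 + 51.2814*g^2 + 20.8158*g - 2.8797)/(2.8224*g^4 + 11.5248*g^3 + 25.8433*g^2 + 28.7434*g + 17.5561)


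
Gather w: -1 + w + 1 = w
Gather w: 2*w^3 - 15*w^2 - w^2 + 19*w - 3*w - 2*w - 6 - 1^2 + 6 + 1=2*w^3 - 16*w^2 + 14*w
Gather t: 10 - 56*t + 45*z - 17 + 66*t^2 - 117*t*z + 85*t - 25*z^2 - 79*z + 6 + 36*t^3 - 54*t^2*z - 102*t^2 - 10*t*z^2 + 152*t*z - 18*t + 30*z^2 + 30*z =36*t^3 + t^2*(-54*z - 36) + t*(-10*z^2 + 35*z + 11) + 5*z^2 - 4*z - 1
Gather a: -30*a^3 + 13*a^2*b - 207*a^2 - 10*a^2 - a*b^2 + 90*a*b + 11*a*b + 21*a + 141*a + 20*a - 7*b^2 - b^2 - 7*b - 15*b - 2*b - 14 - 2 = -30*a^3 + a^2*(13*b - 217) + a*(-b^2 + 101*b + 182) - 8*b^2 - 24*b - 16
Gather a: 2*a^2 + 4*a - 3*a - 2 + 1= 2*a^2 + a - 1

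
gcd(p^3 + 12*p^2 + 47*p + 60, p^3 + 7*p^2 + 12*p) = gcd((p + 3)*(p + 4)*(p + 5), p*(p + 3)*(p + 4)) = p^2 + 7*p + 12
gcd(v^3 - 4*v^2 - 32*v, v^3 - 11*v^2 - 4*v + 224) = v^2 - 4*v - 32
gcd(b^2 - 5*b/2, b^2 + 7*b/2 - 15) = b - 5/2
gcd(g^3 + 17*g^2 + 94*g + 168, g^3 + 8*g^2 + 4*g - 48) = g^2 + 10*g + 24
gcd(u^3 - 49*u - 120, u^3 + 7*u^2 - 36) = u + 3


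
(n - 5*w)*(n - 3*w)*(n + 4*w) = n^3 - 4*n^2*w - 17*n*w^2 + 60*w^3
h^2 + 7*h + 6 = (h + 1)*(h + 6)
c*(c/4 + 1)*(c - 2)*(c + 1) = c^4/4 + 3*c^3/4 - 3*c^2/2 - 2*c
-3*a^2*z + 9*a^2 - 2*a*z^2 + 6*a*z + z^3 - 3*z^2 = (-3*a + z)*(a + z)*(z - 3)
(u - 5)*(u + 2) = u^2 - 3*u - 10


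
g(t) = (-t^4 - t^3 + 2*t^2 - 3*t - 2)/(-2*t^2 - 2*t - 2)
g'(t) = (4*t + 2)*(-t^4 - t^3 + 2*t^2 - 3*t - 2)/(-2*t^2 - 2*t - 2)^2 + (-4*t^3 - 3*t^2 + 4*t - 3)/(-2*t^2 - 2*t - 2) = (t^5 + 2*t^4 + 3*t^3 - t^2 - 4*t + 1/2)/(t^4 + 2*t^3 + 3*t^2 + 2*t + 1)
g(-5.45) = 12.80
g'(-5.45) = -5.55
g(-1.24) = -1.67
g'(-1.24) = -0.00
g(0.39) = 0.96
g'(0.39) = -0.41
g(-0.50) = -0.04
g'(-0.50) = 3.50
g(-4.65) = 8.67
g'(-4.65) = -4.78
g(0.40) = 0.95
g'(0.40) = -0.41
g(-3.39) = 3.40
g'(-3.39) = -3.60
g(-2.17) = -0.28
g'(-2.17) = -2.39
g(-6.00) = 16.00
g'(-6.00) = -6.08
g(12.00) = 70.75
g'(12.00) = 11.98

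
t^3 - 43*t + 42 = (t - 6)*(t - 1)*(t + 7)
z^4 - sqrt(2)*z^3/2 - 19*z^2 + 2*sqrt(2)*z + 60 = (z - 2)*(z + 2)*(z - 3*sqrt(2))*(z + 5*sqrt(2)/2)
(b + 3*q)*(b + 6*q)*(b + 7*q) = b^3 + 16*b^2*q + 81*b*q^2 + 126*q^3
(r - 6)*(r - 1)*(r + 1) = r^3 - 6*r^2 - r + 6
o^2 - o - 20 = (o - 5)*(o + 4)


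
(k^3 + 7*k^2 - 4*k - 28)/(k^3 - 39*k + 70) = (k + 2)/(k - 5)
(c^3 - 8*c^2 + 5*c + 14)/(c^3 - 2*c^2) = 1 - 6/c - 7/c^2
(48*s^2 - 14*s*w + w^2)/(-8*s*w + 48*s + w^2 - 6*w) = (-6*s + w)/(w - 6)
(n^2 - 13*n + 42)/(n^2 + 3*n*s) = (n^2 - 13*n + 42)/(n*(n + 3*s))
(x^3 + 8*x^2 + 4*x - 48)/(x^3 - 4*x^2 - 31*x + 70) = (x^2 + 10*x + 24)/(x^2 - 2*x - 35)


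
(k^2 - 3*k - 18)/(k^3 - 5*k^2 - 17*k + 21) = (k - 6)/(k^2 - 8*k + 7)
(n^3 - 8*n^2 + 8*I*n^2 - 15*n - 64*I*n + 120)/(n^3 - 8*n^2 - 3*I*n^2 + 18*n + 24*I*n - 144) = (n + 5*I)/(n - 6*I)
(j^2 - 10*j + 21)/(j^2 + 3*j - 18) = (j - 7)/(j + 6)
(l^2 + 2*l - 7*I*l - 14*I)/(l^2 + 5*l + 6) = (l - 7*I)/(l + 3)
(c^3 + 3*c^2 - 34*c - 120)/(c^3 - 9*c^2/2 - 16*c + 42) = 2*(c^2 + 9*c + 20)/(2*c^2 + 3*c - 14)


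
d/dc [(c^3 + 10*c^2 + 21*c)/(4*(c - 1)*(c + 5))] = (c^4 + 8*c^3 + 4*c^2 - 100*c - 105)/(4*(c^4 + 8*c^3 + 6*c^2 - 40*c + 25))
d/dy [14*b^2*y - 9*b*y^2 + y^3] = 14*b^2 - 18*b*y + 3*y^2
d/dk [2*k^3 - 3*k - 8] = 6*k^2 - 3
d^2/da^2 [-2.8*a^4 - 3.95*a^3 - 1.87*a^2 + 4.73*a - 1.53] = -33.6*a^2 - 23.7*a - 3.74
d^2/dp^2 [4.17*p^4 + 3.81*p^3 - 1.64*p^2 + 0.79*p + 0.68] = 50.04*p^2 + 22.86*p - 3.28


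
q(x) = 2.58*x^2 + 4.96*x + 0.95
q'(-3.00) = -10.52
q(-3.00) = 9.29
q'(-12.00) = -56.96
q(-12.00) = 312.95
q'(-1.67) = -3.66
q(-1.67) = -0.14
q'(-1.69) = -3.76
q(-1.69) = -0.06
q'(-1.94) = -5.05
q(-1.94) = 1.04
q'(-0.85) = 0.57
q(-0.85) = -1.40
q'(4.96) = 30.55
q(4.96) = 89.02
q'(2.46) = 17.65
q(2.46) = 28.76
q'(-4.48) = -18.16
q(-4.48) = 30.51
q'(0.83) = 9.24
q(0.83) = 6.84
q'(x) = 5.16*x + 4.96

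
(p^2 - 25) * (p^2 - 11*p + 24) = p^4 - 11*p^3 - p^2 + 275*p - 600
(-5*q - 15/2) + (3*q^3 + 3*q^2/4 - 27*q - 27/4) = 3*q^3 + 3*q^2/4 - 32*q - 57/4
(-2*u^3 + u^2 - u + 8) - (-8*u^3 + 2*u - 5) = 6*u^3 + u^2 - 3*u + 13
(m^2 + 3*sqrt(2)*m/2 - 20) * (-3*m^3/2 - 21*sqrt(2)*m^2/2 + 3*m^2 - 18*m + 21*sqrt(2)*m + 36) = -3*m^5/2 - 51*sqrt(2)*m^4/4 + 3*m^4 - 39*m^3/2 + 51*sqrt(2)*m^3/2 + 39*m^2 + 183*sqrt(2)*m^2 - 366*sqrt(2)*m + 360*m - 720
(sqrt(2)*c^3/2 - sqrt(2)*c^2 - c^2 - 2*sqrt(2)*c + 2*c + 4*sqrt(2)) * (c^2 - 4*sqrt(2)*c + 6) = sqrt(2)*c^5/2 - 5*c^4 - sqrt(2)*c^4 + 5*sqrt(2)*c^3 + 10*c^3 - 10*sqrt(2)*c^2 + 10*c^2 - 20*c - 12*sqrt(2)*c + 24*sqrt(2)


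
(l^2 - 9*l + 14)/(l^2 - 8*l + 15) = (l^2 - 9*l + 14)/(l^2 - 8*l + 15)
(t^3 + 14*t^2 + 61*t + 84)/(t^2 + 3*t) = t + 11 + 28/t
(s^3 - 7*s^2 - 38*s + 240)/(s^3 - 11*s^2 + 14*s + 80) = (s + 6)/(s + 2)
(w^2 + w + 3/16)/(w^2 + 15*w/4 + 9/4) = (w + 1/4)/(w + 3)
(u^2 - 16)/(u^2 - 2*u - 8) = (u + 4)/(u + 2)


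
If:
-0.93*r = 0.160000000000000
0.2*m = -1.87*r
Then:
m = 1.61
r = -0.17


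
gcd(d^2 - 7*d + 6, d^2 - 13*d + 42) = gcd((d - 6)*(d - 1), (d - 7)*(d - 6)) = d - 6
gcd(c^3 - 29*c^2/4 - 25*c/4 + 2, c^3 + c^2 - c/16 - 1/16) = c^2 + 3*c/4 - 1/4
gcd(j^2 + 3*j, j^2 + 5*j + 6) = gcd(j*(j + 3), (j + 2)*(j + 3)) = j + 3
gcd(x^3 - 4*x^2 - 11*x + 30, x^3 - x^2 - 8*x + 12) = x^2 + x - 6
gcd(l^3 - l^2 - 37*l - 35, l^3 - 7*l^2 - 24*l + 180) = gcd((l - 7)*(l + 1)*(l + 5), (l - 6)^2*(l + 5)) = l + 5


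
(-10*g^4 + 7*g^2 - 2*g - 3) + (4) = -10*g^4 + 7*g^2 - 2*g + 1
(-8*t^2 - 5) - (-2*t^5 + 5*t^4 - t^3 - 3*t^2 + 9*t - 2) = 2*t^5 - 5*t^4 + t^3 - 5*t^2 - 9*t - 3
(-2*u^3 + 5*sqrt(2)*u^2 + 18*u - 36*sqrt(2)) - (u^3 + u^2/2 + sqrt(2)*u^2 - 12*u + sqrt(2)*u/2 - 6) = -3*u^3 - u^2/2 + 4*sqrt(2)*u^2 - sqrt(2)*u/2 + 30*u - 36*sqrt(2) + 6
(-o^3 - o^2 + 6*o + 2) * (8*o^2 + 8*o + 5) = -8*o^5 - 16*o^4 + 35*o^3 + 59*o^2 + 46*o + 10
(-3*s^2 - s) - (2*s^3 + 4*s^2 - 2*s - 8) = -2*s^3 - 7*s^2 + s + 8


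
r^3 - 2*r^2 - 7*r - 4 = (r - 4)*(r + 1)^2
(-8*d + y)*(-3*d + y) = 24*d^2 - 11*d*y + y^2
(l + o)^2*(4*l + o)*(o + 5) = 4*l^3*o + 20*l^3 + 9*l^2*o^2 + 45*l^2*o + 6*l*o^3 + 30*l*o^2 + o^4 + 5*o^3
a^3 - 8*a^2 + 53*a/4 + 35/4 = (a - 5)*(a - 7/2)*(a + 1/2)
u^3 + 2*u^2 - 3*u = u*(u - 1)*(u + 3)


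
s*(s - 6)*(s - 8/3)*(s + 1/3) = s^4 - 25*s^3/3 + 118*s^2/9 + 16*s/3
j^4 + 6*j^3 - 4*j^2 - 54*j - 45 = (j - 3)*(j + 1)*(j + 3)*(j + 5)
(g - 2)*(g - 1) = g^2 - 3*g + 2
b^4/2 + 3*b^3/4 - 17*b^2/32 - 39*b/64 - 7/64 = (b/2 + 1/4)*(b - 1)*(b + 1/4)*(b + 7/4)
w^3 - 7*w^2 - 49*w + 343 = (w - 7)^2*(w + 7)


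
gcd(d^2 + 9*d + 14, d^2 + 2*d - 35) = d + 7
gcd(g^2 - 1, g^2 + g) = g + 1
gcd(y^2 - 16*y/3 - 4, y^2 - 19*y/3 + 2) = y - 6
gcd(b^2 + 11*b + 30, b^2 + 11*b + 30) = b^2 + 11*b + 30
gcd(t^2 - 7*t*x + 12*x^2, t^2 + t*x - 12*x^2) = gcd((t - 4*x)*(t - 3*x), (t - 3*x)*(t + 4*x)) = -t + 3*x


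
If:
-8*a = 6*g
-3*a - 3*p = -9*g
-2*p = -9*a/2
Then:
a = 0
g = 0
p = 0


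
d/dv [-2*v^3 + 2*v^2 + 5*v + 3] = -6*v^2 + 4*v + 5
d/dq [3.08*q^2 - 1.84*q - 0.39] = 6.16*q - 1.84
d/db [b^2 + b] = 2*b + 1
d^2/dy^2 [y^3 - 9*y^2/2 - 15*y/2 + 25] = 6*y - 9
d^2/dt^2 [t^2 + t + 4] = 2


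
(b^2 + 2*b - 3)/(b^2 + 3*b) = (b - 1)/b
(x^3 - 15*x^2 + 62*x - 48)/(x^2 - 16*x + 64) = (x^2 - 7*x + 6)/(x - 8)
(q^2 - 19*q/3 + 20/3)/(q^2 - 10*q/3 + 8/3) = (q - 5)/(q - 2)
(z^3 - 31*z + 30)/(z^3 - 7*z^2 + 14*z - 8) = (z^2 + z - 30)/(z^2 - 6*z + 8)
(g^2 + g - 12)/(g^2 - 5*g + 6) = (g + 4)/(g - 2)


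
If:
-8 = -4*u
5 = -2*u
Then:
No Solution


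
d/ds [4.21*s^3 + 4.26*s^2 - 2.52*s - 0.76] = 12.63*s^2 + 8.52*s - 2.52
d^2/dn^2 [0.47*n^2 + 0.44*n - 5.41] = 0.940000000000000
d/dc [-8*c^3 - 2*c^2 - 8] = 4*c*(-6*c - 1)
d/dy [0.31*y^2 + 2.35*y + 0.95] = 0.62*y + 2.35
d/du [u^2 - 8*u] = 2*u - 8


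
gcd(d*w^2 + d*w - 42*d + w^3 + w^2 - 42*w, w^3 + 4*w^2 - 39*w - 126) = w^2 + w - 42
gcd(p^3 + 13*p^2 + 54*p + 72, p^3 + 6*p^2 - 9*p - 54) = p^2 + 9*p + 18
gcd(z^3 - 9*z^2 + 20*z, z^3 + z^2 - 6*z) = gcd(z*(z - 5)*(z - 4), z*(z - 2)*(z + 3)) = z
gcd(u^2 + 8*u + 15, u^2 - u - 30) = u + 5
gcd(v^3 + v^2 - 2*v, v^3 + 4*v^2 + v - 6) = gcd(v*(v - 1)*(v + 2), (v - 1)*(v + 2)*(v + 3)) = v^2 + v - 2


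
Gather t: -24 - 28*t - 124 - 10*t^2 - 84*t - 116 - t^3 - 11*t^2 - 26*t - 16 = -t^3 - 21*t^2 - 138*t - 280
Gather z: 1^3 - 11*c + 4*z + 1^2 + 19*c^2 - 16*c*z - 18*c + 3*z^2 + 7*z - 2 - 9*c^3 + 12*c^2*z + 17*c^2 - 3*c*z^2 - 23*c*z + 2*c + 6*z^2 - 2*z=-9*c^3 + 36*c^2 - 27*c + z^2*(9 - 3*c) + z*(12*c^2 - 39*c + 9)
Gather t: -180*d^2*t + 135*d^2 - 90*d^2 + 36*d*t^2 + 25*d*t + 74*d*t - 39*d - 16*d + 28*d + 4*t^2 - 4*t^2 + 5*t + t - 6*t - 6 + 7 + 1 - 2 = 45*d^2 + 36*d*t^2 - 27*d + t*(-180*d^2 + 99*d)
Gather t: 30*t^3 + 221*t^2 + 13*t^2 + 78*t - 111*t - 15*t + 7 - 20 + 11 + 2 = 30*t^3 + 234*t^2 - 48*t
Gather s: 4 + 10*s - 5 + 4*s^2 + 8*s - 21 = 4*s^2 + 18*s - 22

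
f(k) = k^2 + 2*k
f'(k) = 2*k + 2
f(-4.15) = 8.92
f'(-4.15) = -6.30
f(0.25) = 0.56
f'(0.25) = 2.50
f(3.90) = 23.01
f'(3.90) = 9.80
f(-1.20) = -0.96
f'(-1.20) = -0.40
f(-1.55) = -0.70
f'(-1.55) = -1.10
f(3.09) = 15.73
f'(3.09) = 8.18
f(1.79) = 6.78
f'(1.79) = 5.58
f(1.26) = 4.11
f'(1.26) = 4.52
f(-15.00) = 195.00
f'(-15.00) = -28.00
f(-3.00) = 3.00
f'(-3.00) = -4.00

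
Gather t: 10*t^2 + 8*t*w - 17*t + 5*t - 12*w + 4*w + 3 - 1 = 10*t^2 + t*(8*w - 12) - 8*w + 2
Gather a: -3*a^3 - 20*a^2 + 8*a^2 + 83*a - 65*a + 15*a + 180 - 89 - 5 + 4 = -3*a^3 - 12*a^2 + 33*a + 90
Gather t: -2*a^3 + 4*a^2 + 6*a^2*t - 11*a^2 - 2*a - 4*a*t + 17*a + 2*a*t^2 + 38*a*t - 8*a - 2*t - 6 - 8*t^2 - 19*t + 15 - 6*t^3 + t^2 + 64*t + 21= -2*a^3 - 7*a^2 + 7*a - 6*t^3 + t^2*(2*a - 7) + t*(6*a^2 + 34*a + 43) + 30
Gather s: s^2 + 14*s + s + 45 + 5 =s^2 + 15*s + 50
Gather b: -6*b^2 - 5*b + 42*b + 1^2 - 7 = -6*b^2 + 37*b - 6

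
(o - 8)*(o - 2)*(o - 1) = o^3 - 11*o^2 + 26*o - 16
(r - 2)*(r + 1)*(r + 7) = r^3 + 6*r^2 - 9*r - 14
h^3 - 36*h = h*(h - 6)*(h + 6)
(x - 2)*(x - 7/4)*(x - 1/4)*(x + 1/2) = x^4 - 7*x^3/2 + 39*x^2/16 + 43*x/32 - 7/16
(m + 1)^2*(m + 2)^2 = m^4 + 6*m^3 + 13*m^2 + 12*m + 4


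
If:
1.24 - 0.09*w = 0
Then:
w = 13.78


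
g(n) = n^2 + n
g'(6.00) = 13.00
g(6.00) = 42.00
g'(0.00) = 1.00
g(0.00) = 0.00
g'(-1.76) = -2.52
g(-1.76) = 1.34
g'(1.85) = 4.70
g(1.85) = 5.27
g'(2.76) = 6.52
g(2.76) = 10.38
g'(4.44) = 9.88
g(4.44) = 24.15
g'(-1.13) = -1.26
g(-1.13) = 0.15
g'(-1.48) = -1.96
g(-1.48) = 0.71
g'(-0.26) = 0.48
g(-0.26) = -0.19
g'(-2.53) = -4.06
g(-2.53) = 3.87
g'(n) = 2*n + 1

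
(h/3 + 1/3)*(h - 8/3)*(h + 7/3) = h^3/3 + 2*h^2/9 - 59*h/27 - 56/27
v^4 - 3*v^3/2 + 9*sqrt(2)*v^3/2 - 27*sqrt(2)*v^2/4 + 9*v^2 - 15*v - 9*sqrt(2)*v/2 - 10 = (v - 2)*(v + 1/2)*(v + 2*sqrt(2))*(v + 5*sqrt(2)/2)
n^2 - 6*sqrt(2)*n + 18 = (n - 3*sqrt(2))^2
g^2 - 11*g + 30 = (g - 6)*(g - 5)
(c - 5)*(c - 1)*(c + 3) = c^3 - 3*c^2 - 13*c + 15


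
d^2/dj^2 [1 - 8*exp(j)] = -8*exp(j)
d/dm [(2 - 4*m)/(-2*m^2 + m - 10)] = 2*(-4*m^2 + 4*m + 19)/(4*m^4 - 4*m^3 + 41*m^2 - 20*m + 100)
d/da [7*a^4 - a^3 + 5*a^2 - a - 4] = 28*a^3 - 3*a^2 + 10*a - 1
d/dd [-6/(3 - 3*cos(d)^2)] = 4*cos(d)/sin(d)^3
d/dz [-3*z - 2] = -3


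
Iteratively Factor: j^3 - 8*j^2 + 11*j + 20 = (j + 1)*(j^2 - 9*j + 20) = (j - 5)*(j + 1)*(j - 4)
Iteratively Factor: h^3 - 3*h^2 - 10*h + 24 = (h - 4)*(h^2 + h - 6) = (h - 4)*(h + 3)*(h - 2)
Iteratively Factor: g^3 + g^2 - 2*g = (g)*(g^2 + g - 2) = g*(g - 1)*(g + 2)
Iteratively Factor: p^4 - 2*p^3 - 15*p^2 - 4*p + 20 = (p + 2)*(p^3 - 4*p^2 - 7*p + 10) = (p - 5)*(p + 2)*(p^2 + p - 2) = (p - 5)*(p - 1)*(p + 2)*(p + 2)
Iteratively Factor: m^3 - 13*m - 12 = (m - 4)*(m^2 + 4*m + 3) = (m - 4)*(m + 1)*(m + 3)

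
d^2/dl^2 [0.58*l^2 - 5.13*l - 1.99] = 1.16000000000000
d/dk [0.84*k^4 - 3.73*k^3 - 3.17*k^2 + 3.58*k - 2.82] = 3.36*k^3 - 11.19*k^2 - 6.34*k + 3.58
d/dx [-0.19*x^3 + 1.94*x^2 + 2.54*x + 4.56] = -0.57*x^2 + 3.88*x + 2.54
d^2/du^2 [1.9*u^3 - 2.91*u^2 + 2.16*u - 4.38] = 11.4*u - 5.82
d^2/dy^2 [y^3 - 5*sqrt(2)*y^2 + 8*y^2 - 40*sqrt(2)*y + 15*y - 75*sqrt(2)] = 6*y - 10*sqrt(2) + 16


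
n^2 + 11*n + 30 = (n + 5)*(n + 6)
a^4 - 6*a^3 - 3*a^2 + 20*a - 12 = (a - 6)*(a - 1)^2*(a + 2)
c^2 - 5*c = c*(c - 5)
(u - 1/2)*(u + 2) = u^2 + 3*u/2 - 1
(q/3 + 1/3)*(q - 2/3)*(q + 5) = q^3/3 + 16*q^2/9 + q/3 - 10/9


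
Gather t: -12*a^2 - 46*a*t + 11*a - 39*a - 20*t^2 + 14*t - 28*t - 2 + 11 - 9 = -12*a^2 - 28*a - 20*t^2 + t*(-46*a - 14)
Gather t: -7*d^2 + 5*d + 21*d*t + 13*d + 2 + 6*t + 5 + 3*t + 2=-7*d^2 + 18*d + t*(21*d + 9) + 9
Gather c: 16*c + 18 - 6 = 16*c + 12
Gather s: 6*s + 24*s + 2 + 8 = 30*s + 10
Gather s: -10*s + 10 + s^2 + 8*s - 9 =s^2 - 2*s + 1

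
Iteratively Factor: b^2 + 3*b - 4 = (b + 4)*(b - 1)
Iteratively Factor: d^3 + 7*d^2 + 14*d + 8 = (d + 4)*(d^2 + 3*d + 2) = (d + 1)*(d + 4)*(d + 2)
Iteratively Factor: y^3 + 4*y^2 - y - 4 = (y - 1)*(y^2 + 5*y + 4) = (y - 1)*(y + 1)*(y + 4)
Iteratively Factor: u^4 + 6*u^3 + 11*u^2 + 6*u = (u)*(u^3 + 6*u^2 + 11*u + 6) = u*(u + 3)*(u^2 + 3*u + 2) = u*(u + 1)*(u + 3)*(u + 2)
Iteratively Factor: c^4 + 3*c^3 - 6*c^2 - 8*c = (c - 2)*(c^3 + 5*c^2 + 4*c) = (c - 2)*(c + 1)*(c^2 + 4*c) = (c - 2)*(c + 1)*(c + 4)*(c)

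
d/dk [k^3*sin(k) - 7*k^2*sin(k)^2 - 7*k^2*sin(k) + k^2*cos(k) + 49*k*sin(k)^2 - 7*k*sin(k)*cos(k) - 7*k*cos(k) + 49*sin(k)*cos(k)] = k^3*cos(k) + 2*k^2*sin(k) - 7*k^2*sin(2*k) - 7*k^2*cos(k) - 7*k*sin(k) + 49*k*sin(2*k) + 2*k*cos(k) - 7*k - 7*sin(2*k)/2 - 7*cos(k) + 49*cos(2*k)/2 + 49/2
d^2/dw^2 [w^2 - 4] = 2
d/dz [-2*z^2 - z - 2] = -4*z - 1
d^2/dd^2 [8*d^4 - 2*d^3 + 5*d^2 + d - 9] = 96*d^2 - 12*d + 10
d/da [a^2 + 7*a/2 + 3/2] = 2*a + 7/2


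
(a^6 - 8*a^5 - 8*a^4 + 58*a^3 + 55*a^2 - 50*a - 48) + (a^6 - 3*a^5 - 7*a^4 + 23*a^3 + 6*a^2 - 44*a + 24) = 2*a^6 - 11*a^5 - 15*a^4 + 81*a^3 + 61*a^2 - 94*a - 24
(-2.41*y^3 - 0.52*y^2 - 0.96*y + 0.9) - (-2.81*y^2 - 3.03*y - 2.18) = -2.41*y^3 + 2.29*y^2 + 2.07*y + 3.08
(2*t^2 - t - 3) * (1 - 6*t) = -12*t^3 + 8*t^2 + 17*t - 3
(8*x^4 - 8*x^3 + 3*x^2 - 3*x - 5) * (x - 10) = 8*x^5 - 88*x^4 + 83*x^3 - 33*x^2 + 25*x + 50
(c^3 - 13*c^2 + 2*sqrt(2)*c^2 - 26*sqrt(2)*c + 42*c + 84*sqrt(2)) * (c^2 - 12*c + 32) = c^5 - 25*c^4 + 2*sqrt(2)*c^4 - 50*sqrt(2)*c^3 + 230*c^3 - 920*c^2 + 460*sqrt(2)*c^2 - 1840*sqrt(2)*c + 1344*c + 2688*sqrt(2)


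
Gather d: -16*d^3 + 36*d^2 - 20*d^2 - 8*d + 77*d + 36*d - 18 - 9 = -16*d^3 + 16*d^2 + 105*d - 27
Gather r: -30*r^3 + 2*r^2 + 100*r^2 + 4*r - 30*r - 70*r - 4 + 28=-30*r^3 + 102*r^2 - 96*r + 24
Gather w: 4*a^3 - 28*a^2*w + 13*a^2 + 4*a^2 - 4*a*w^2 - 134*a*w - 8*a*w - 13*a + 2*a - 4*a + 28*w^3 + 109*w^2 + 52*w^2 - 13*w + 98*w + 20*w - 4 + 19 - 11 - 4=4*a^3 + 17*a^2 - 15*a + 28*w^3 + w^2*(161 - 4*a) + w*(-28*a^2 - 142*a + 105)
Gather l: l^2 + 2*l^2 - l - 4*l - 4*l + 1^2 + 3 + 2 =3*l^2 - 9*l + 6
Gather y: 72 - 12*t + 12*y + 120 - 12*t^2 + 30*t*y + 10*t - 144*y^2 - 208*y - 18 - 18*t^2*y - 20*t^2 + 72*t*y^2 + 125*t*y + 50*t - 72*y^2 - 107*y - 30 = -32*t^2 + 48*t + y^2*(72*t - 216) + y*(-18*t^2 + 155*t - 303) + 144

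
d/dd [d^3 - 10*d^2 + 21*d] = 3*d^2 - 20*d + 21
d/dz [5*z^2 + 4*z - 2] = 10*z + 4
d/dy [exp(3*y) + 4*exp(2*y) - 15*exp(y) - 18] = (3*exp(2*y) + 8*exp(y) - 15)*exp(y)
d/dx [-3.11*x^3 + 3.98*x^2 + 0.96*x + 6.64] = -9.33*x^2 + 7.96*x + 0.96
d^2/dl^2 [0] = 0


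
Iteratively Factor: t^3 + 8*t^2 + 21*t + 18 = (t + 2)*(t^2 + 6*t + 9) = (t + 2)*(t + 3)*(t + 3)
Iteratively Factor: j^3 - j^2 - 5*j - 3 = (j + 1)*(j^2 - 2*j - 3) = (j - 3)*(j + 1)*(j + 1)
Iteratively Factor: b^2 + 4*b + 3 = (b + 3)*(b + 1)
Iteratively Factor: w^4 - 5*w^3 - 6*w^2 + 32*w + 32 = (w + 2)*(w^3 - 7*w^2 + 8*w + 16) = (w - 4)*(w + 2)*(w^2 - 3*w - 4) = (w - 4)^2*(w + 2)*(w + 1)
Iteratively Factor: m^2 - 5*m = (m - 5)*(m)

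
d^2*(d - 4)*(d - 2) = d^4 - 6*d^3 + 8*d^2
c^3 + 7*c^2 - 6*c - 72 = (c - 3)*(c + 4)*(c + 6)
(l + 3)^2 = l^2 + 6*l + 9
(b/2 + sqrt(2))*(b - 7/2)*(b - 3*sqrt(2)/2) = b^3/2 - 7*b^2/4 + sqrt(2)*b^2/4 - 3*b - 7*sqrt(2)*b/8 + 21/2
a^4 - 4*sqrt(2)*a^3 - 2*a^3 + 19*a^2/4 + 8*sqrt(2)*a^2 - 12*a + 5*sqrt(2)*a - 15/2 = (a - 5/2)*(a + 1/2)*(a - 3*sqrt(2))*(a - sqrt(2))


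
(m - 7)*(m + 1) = m^2 - 6*m - 7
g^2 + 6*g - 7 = (g - 1)*(g + 7)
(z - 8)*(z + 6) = z^2 - 2*z - 48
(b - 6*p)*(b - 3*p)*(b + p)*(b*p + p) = b^4*p - 8*b^3*p^2 + b^3*p + 9*b^2*p^3 - 8*b^2*p^2 + 18*b*p^4 + 9*b*p^3 + 18*p^4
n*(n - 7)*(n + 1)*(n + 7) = n^4 + n^3 - 49*n^2 - 49*n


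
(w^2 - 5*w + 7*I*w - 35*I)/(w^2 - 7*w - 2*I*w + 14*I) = (w^2 + w*(-5 + 7*I) - 35*I)/(w^2 - w*(7 + 2*I) + 14*I)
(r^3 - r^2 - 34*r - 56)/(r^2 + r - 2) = (r^2 - 3*r - 28)/(r - 1)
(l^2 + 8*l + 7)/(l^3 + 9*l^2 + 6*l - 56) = (l + 1)/(l^2 + 2*l - 8)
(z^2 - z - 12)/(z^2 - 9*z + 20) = (z + 3)/(z - 5)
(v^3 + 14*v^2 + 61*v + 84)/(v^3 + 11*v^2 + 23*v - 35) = (v^2 + 7*v + 12)/(v^2 + 4*v - 5)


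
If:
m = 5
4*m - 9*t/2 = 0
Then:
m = 5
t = 40/9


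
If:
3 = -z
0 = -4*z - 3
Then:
No Solution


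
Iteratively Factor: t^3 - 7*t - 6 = (t + 1)*(t^2 - t - 6) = (t - 3)*(t + 1)*(t + 2)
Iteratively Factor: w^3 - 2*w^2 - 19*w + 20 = (w - 1)*(w^2 - w - 20) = (w - 5)*(w - 1)*(w + 4)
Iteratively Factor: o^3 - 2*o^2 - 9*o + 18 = (o - 3)*(o^2 + o - 6) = (o - 3)*(o - 2)*(o + 3)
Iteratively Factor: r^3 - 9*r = (r)*(r^2 - 9) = r*(r - 3)*(r + 3)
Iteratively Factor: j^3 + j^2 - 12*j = (j - 3)*(j^2 + 4*j) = (j - 3)*(j + 4)*(j)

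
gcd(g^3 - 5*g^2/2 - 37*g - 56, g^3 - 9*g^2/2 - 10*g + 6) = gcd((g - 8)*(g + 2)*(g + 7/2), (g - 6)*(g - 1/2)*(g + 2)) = g + 2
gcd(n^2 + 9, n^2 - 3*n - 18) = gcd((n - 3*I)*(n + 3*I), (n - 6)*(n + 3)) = 1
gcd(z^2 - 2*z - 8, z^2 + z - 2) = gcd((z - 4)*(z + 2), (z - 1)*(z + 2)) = z + 2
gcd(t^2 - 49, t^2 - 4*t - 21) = t - 7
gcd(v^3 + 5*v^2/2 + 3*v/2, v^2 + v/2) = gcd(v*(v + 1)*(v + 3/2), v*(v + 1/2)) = v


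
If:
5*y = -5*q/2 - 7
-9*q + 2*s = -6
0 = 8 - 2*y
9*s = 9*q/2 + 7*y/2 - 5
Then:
No Solution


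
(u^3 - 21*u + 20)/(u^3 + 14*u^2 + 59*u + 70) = (u^2 - 5*u + 4)/(u^2 + 9*u + 14)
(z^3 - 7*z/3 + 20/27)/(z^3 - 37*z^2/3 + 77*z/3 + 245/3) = (9*z^2 - 15*z + 4)/(9*(z^2 - 14*z + 49))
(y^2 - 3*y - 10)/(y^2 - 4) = (y - 5)/(y - 2)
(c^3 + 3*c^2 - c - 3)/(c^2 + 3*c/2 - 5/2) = 2*(c^2 + 4*c + 3)/(2*c + 5)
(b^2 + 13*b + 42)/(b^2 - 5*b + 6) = (b^2 + 13*b + 42)/(b^2 - 5*b + 6)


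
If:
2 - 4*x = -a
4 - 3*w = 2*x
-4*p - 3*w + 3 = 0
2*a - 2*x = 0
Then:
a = 2/3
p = 1/12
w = 8/9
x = 2/3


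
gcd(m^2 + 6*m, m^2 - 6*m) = m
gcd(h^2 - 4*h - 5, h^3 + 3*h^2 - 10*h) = 1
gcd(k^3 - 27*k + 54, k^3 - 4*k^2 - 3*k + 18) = k^2 - 6*k + 9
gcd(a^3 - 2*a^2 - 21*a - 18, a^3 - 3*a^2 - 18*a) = a^2 - 3*a - 18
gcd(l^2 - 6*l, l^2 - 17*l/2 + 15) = l - 6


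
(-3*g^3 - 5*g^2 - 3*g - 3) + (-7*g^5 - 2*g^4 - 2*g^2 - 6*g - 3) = -7*g^5 - 2*g^4 - 3*g^3 - 7*g^2 - 9*g - 6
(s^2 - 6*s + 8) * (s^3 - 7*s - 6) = s^5 - 6*s^4 + s^3 + 36*s^2 - 20*s - 48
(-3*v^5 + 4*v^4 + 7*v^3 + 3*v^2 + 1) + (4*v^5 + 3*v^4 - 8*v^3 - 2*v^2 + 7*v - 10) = v^5 + 7*v^4 - v^3 + v^2 + 7*v - 9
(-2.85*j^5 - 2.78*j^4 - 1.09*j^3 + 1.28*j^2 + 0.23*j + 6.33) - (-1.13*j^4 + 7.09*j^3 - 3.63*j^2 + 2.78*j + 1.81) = -2.85*j^5 - 1.65*j^4 - 8.18*j^3 + 4.91*j^2 - 2.55*j + 4.52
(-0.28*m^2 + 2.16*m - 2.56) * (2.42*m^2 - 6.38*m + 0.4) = -0.6776*m^4 + 7.0136*m^3 - 20.088*m^2 + 17.1968*m - 1.024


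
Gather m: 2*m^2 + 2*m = 2*m^2 + 2*m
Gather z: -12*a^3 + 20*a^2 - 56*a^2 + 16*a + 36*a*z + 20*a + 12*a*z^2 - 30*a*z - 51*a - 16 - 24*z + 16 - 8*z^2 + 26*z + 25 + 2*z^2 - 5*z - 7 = -12*a^3 - 36*a^2 - 15*a + z^2*(12*a - 6) + z*(6*a - 3) + 18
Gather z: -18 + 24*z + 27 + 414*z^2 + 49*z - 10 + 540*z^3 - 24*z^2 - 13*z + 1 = 540*z^3 + 390*z^2 + 60*z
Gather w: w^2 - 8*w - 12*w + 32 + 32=w^2 - 20*w + 64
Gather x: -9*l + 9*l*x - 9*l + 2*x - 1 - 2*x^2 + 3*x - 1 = -18*l - 2*x^2 + x*(9*l + 5) - 2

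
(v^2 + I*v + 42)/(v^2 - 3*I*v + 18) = (v + 7*I)/(v + 3*I)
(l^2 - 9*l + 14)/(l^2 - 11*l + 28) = (l - 2)/(l - 4)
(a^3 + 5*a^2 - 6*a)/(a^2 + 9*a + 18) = a*(a - 1)/(a + 3)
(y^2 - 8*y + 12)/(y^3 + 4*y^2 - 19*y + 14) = (y - 6)/(y^2 + 6*y - 7)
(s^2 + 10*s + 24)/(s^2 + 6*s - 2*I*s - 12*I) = (s + 4)/(s - 2*I)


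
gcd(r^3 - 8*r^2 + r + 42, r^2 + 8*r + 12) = r + 2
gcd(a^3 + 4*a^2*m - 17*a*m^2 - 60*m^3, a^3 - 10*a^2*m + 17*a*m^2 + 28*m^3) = a - 4*m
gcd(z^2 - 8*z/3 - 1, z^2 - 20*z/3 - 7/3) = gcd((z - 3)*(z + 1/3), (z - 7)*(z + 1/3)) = z + 1/3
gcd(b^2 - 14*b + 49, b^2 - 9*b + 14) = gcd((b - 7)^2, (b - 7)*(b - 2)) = b - 7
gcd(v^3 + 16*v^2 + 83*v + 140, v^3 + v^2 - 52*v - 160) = v^2 + 9*v + 20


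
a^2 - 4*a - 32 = (a - 8)*(a + 4)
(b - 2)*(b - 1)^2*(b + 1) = b^4 - 3*b^3 + b^2 + 3*b - 2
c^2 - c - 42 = (c - 7)*(c + 6)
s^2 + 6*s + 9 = (s + 3)^2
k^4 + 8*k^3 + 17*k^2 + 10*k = k*(k + 1)*(k + 2)*(k + 5)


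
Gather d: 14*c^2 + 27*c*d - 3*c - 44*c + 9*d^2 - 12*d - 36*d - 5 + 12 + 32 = 14*c^2 - 47*c + 9*d^2 + d*(27*c - 48) + 39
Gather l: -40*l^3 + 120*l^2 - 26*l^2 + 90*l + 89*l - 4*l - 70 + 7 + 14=-40*l^3 + 94*l^2 + 175*l - 49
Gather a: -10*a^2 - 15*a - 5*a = -10*a^2 - 20*a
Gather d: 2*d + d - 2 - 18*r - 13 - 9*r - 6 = 3*d - 27*r - 21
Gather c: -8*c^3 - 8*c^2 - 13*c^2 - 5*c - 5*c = -8*c^3 - 21*c^2 - 10*c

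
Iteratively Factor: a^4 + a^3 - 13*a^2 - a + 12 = (a - 1)*(a^3 + 2*a^2 - 11*a - 12) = (a - 1)*(a + 1)*(a^2 + a - 12) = (a - 3)*(a - 1)*(a + 1)*(a + 4)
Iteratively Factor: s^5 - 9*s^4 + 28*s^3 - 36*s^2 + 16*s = (s - 1)*(s^4 - 8*s^3 + 20*s^2 - 16*s) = (s - 4)*(s - 1)*(s^3 - 4*s^2 + 4*s) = s*(s - 4)*(s - 1)*(s^2 - 4*s + 4) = s*(s - 4)*(s - 2)*(s - 1)*(s - 2)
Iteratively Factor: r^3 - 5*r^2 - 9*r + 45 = (r + 3)*(r^2 - 8*r + 15) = (r - 5)*(r + 3)*(r - 3)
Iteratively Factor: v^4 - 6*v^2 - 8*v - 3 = (v + 1)*(v^3 - v^2 - 5*v - 3) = (v - 3)*(v + 1)*(v^2 + 2*v + 1) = (v - 3)*(v + 1)^2*(v + 1)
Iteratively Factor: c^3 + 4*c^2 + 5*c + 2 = (c + 1)*(c^2 + 3*c + 2) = (c + 1)*(c + 2)*(c + 1)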